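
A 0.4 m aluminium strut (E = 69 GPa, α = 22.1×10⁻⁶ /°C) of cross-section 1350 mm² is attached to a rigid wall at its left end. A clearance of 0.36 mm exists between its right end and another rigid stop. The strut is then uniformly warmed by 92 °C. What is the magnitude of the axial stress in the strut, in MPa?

σ ≈ 78.2 MPa (compressive)

Unrestrained expansion: δ_free = αΔT L = 22.1×10⁻⁶ × 92 × 400 = 0.8133 mm.
After closing the 0.36 mm clearance, 0.8133 − 0.36 = 0.4533 mm of expansion remains to be suppressed by the wall.
So σ = E(δ_free − g)/L = 69×10³ × 0.4533/400 = 78.19 MPa.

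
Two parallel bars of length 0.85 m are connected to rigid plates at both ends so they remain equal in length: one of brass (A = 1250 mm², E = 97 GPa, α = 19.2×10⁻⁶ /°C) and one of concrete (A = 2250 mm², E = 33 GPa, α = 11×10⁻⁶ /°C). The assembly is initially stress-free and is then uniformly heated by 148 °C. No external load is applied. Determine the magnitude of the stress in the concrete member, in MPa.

σ ≈ 24.8 MPa (tensile)

Both members must finish at the same length. With the larger α, the brass tends to over-expand; the plates restrain it, putting the brass in compression and the concrete in tension. With no external load the two internal forces are equal and opposite, magnitude P.
Equating the net (thermal + elastic) strains gives |α₁ − α₂|·ΔT = P·[1/(A₁E₁) + 1/(A₂E₂)].
|α₁ − α₂|·ΔT = 8.2×10⁻⁶ × 148 = 0.001214.
1/(A₁E₁) + 1/(A₂E₂) = 1/(1250×97×10³) + 1/(2250×33×10³) = 2.172×10⁻⁸ N⁻¹.
P = 0.001214 / 2.172×10⁻⁸ = 55890 N = 55.89 kN.
σ_{concrete} = P/A₂ = 55890/2250 = 24.84 MPa, tensile.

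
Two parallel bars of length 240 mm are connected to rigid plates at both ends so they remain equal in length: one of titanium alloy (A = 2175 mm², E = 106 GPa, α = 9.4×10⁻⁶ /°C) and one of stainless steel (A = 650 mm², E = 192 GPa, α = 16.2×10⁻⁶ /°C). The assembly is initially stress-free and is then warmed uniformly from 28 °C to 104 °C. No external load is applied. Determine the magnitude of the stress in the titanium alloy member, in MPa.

σ ≈ 19.2 MPa (tensile)

Equilibrium of a rigid end plate with no external load gives equal and opposite internal forces ±P in the two members. Since α_{stainless steel} > α_{titanium alloy}, heating drives the stainless steel into compression and the titanium alloy into tension.
Equating the net (thermal + elastic) strains gives |α₁ − α₂|·ΔT = P·[1/(A₁E₁) + 1/(A₂E₂)].
|α₁ − α₂|·ΔT = 6.8×10⁻⁶ × 76 = 0.0005168.
1/(A₁E₁) + 1/(A₂E₂) = 1/(2175×106×10³) + 1/(650×192×10³) = 1.235×10⁻⁸ N⁻¹.
So P = 0.0005168 / 1.235×10⁻⁸ = 41.85 kN.
σ_{titanium alloy} = P/A₁ = 41850/2175 = 19.24 MPa, tensile.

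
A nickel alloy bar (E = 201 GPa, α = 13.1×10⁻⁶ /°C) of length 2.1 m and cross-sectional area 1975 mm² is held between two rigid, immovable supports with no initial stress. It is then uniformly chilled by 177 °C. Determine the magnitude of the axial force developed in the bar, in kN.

The ends cannot move, so σ = EαΔT = 201×10³ × 13.1×10⁻⁶ × 177 = 466.1 MPa.
P = AEαΔT = 1975 × 201×10³ × 13.1×10⁻⁶ × 177 = 920.5 kN (tensile).

P ≈ 920 kN (tensile)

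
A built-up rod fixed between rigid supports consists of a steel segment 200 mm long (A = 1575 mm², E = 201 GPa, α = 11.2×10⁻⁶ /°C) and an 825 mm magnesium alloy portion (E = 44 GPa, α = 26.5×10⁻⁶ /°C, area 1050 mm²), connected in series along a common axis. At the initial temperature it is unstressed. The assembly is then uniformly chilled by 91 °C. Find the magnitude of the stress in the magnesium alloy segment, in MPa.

σ ≈ 113 MPa (tensile)

If the supports were absent, the total length change would be Σ αᵢΔT Lᵢ = 11.2×10⁻⁶×91×200 + 26.5×10⁻⁶×91×825 = 2.193 mm.
Since the ends are fixed, an axial force P builds up, equal in every segment, with P · Σ Lᵢ/(AᵢEᵢ) = δ_free.
The series flexibility is Σ Lᵢ/(AᵢEᵢ) = 200/(1575×201×10³) + 825/(1050×44×10³) = 1.849×10⁻⁵ mm/N.
P = 2.193 / 1.849×10⁻⁵ = 118600 N = 118.6 kN, tensile.
σ_{magnesium alloy} = P / A = 118600 / 1050 = 113 MPa.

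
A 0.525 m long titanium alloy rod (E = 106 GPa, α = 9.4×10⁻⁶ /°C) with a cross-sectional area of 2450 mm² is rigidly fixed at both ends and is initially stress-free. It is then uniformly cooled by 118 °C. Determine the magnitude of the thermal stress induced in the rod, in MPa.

With length fixed, the mechanical strain must cancel the thermal strain αΔT = 9.4×10⁻⁶ × 118 = 1109.2×10⁻⁶.
Hence σ = E·αΔT = 106×10³ × 1109.2×10⁻⁶ = 117.6 MPa, tensile.

σ ≈ 118 MPa (tensile)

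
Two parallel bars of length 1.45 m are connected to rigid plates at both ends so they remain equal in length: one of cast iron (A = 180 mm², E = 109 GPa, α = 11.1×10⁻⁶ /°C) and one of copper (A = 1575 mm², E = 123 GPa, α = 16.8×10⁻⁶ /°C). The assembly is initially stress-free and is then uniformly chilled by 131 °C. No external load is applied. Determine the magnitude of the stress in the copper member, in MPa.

σ ≈ 8.45 MPa (tensile)

The copper has the larger α, so on cooling it would change length more than the cast iron if both were free. The rigid plates force a common final length, so the copper is put into tension and the cast iron into compression, with equal and opposite forces P (no external load).
Setting the final lengths equal and cancelling L: (α₁ − α₂)ΔT = P/(A₁E₁) + P/(A₂E₂).
|α₁ − α₂|·ΔT = 5.7×10⁻⁶ × 131 = 0.0007467.
1/(A₁E₁) + 1/(A₂E₂) = 1/(180×109×10³) + 1/(1575×123×10³) = 5.613×10⁻⁸ N⁻¹.
So P = 0.0007467 / 5.613×10⁻⁸ = 13.3 kN.
σ_{copper} = P/A₂ = 13300/1575 = 8.446 MPa, tensile.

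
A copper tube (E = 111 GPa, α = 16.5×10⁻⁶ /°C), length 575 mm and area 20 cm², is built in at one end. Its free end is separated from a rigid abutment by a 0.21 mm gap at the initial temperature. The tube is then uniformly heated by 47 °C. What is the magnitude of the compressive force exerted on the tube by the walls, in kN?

Free thermal elongation = αΔT L = 16.5×10⁻⁶ × 47 × 575 = 0.4459 mm.
The gap closes (δ_free > 0.21 mm) and the wall then resists a further 0.4459 − 0.21 = 0.2359 mm of expansion.
That suppressed elongation corresponds to σ = E·Δ/L = 111×10³ × 0.2359/575 = 45.54 MPa.
P = σA = 45.54 × 2000 = 91.08 kN.

P ≈ 91.1 kN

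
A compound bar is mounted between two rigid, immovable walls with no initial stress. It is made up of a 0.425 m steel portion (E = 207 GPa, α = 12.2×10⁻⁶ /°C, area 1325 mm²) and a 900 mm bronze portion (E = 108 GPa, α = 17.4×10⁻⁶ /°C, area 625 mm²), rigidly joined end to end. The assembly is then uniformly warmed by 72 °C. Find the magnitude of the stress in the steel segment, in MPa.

With the walls removed the bar would change length by δ_free = Σ αᵢΔT Lᵢ = 12.2×10⁻⁶×72×425 + 17.4×10⁻⁶×72×900 = 1.501 mm.
The walls prevent any net length change, so an axial force P (same in every segment) develops. Compatibility: P · Σ Lᵢ/(AᵢEᵢ) = δ_free.
The series flexibility is Σ Lᵢ/(AᵢEᵢ) = 425/(1325×207×10³) + 900/(625×108×10³) = 1.488×10⁻⁵ mm/N.
P = 1.501 / 1.488×10⁻⁵ = 100800 N = 100.8 kN, compressive.
σ_{steel} = P / A = 100800 / 1325 = 76.11 MPa.

σ ≈ 76.1 MPa (compressive)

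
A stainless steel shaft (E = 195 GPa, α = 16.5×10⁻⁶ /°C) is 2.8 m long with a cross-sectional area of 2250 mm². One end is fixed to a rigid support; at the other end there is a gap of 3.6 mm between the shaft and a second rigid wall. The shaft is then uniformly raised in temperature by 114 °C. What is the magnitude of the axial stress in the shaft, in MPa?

If the wall were absent the shaft would grow by αΔT L = 16.5×10⁻⁶ × 114 × 2800 = 5.267 mm.
This exceeds the 3.6 mm gap, so the wall pushes back. The portion of expansion that must be recovered elastically is δ_free − gap = 5.267 − 3.6 = 1.667 mm.
Compatibility: PL/(AE) = 1.667 mm, so σ = P/A = E × (1.667/2800) = 116.1 MPa.

σ ≈ 116 MPa (compressive)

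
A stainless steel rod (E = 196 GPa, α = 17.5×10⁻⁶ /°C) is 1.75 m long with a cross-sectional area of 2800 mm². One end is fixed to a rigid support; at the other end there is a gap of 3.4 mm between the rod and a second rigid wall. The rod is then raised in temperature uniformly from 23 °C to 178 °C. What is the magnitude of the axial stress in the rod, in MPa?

Free thermal elongation = αΔT L = 17.5×10⁻⁶ × 155 × 1750 = 4.747 mm.
This exceeds the 3.4 mm gap, so the wall pushes back. The portion of expansion that must be recovered elastically is δ_free − gap = 4.747 − 3.4 = 1.347 mm.
So σ = E(δ_free − g)/L = 196×10³ × 1.347/1750 = 150.8 MPa.

σ ≈ 151 MPa (compressive)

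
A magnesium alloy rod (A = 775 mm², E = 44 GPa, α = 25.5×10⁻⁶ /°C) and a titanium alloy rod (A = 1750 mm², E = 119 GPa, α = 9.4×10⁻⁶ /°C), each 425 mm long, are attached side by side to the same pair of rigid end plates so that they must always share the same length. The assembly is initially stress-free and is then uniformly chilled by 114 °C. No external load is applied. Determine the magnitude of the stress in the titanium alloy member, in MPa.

σ ≈ 30.7 MPa (compressive)

Both members must finish at the same length. With the larger α, the magnesium alloy tends to over-contract; the plates restrain it, putting the magnesium alloy in tension and the titanium alloy in compression. With no external load the two internal forces are equal and opposite, magnitude P.
Equating the net (thermal + elastic) strains gives |α₁ − α₂|·ΔT = P·[1/(A₁E₁) + 1/(A₂E₂)].
|α₁ − α₂|·ΔT = 16.1×10⁻⁶ × 114 = 0.001835.
1/(A₁E₁) + 1/(A₂E₂) = 1/(775×44×10³) + 1/(1750×119×10³) = 3.413×10⁻⁸ N⁻¹.
So P = 0.001835 / 3.413×10⁻⁸ = 53.78 kN.
σ_{titanium alloy} = P/A₂ = 53780/1750 = 30.73 MPa, compressive.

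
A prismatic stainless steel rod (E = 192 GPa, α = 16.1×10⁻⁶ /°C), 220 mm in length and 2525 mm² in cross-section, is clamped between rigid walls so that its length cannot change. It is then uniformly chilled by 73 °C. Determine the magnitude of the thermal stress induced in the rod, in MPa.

With length fixed, the mechanical strain must cancel the thermal strain αΔT = 16.1×10⁻⁶ × 73 = 1175.3×10⁻⁶.
Hence σ = E·αΔT = 192×10³ × 1175.3×10⁻⁶ = 225.7 MPa, tensile.

σ ≈ 226 MPa (tensile)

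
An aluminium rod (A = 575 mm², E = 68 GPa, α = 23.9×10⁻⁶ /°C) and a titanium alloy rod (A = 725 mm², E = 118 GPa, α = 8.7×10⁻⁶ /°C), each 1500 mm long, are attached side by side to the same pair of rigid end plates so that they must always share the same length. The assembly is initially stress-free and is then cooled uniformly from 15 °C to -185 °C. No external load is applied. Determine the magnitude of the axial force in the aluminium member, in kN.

Equilibrium of a rigid end plate with no external load gives equal and opposite internal forces ±P in the two members. Since α_{aluminium} > α_{titanium alloy}, cooling drives the aluminium into tension and the titanium alloy into compression.
Equating the net (thermal + elastic) strains gives |α₁ − α₂|·ΔT = P·[1/(A₁E₁) + 1/(A₂E₂)].
|α₁ − α₂|·ΔT = 15.2×10⁻⁶ × 200 = 0.00304.
1/(A₁E₁) + 1/(A₂E₂) = 1/(575×68×10³) + 1/(725×118×10³) = 3.726×10⁻⁸ N⁻¹.
So P = 0.00304 / 3.726×10⁻⁸ = 81.58 kN.

P ≈ 81.6 kN (tensile in the aluminium)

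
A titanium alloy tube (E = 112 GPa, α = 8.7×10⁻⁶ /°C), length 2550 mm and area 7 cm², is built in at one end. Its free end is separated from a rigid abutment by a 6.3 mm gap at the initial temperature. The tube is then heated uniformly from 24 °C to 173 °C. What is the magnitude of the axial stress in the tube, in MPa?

Free thermal elongation = αΔT L = 8.7×10⁻⁶ × 149 × 2550 = 3.306 mm.
Since δ_free = 3.31 mm is less than the 6.3 mm gap, the tube never touches the wall. No axial force develops.

σ ≈ 0 MPa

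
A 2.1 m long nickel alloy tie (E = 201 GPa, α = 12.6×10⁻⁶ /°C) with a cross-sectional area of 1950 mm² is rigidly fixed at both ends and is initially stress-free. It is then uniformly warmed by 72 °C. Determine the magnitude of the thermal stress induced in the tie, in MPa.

Because both ends are immovable the net strain is zero, and the suppressed thermal strain is αΔT = 12.6×10⁻⁶ × 72 = 907.2×10⁻⁶.
Hence σ = E·αΔT = 201×10³ × 907.2×10⁻⁶ = 182.3 MPa, compressive.

σ ≈ 182 MPa (compressive)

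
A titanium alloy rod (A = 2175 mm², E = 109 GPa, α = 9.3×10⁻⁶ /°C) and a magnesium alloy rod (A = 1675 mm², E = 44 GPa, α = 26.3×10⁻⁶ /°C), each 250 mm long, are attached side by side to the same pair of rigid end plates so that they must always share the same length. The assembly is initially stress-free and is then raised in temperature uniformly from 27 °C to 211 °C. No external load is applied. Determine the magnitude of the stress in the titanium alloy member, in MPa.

σ ≈ 80.9 MPa (tensile)

Equilibrium of a rigid end plate with no external load gives equal and opposite internal forces ±P in the two members. Since α_{magnesium alloy} > α_{titanium alloy}, heating drives the magnesium alloy into compression and the titanium alloy into tension.
Compatibility of the two members (thermal + elastic change equal): (α₁ − α₂)ΔT = P·[1/(A₁E₁) + 1/(A₂E₂)].
|α₁ − α₂|·ΔT = 17×10⁻⁶ × 184 = 0.003128.
1/(A₁E₁) + 1/(A₂E₂) = 1/(2175×109×10³) + 1/(1675×44×10³) = 1.779×10⁻⁸ N⁻¹.
So P = 0.003128 / 1.779×10⁻⁸ = 175.9 kN.
σ_{titanium alloy} = P/A₁ = 175900/2175 = 80.86 MPa, tensile.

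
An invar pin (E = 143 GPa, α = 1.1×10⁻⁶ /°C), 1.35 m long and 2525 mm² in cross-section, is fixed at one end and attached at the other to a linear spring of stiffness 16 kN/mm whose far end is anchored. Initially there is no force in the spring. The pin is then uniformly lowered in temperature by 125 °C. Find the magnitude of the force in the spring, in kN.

P ≈ 2.8 kN

The unrestrained thermal change is αΔT L = 1.1×10⁻⁶ × 125 × 1350 = 0.1856 mm.
Let P be the tensile force in the spring. The pin extends elastically by PL/(AE) and the spring stretches by P/k; together these equal δ_free.
P [ L/(AE) + 1/k ] = δ_free → P [ 1350/(2525×143×10³) + 1/(16×10³) ] = 0.1856.
P = 0.1856 / 6.624×10⁻⁵ = 2802 N.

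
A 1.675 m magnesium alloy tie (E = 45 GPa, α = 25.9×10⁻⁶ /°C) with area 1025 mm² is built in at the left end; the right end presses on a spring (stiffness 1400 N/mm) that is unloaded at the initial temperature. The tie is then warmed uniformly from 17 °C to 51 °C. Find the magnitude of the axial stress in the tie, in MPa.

σ ≈ 1.92 MPa (compressive)

Free thermal expansion: δ_free = αΔT L = 25.9×10⁻⁶ × 34 × 1675 = 1.475 mm.
With a force P in the spring, the elastic change of the tie is PL/(AE) and that of the spring is P/k; compatibility requires their sum to equal δ_free.
So P = δ_free / [L/(AE) + 1/k] = 1.475 / [ 1675/(1025×45×10³) + 1/(1400) ].
P = 1.475 / 0.0007506 = 1965 N.
σ = P/A = 1965/1025 = 1.917 MPa.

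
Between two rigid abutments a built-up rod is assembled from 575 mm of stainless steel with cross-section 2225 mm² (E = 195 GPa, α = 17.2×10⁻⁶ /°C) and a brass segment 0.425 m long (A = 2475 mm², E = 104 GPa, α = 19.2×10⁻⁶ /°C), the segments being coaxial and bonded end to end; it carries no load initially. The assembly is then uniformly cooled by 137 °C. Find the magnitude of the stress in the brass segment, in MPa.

Free thermal contraction of the whole bar: Σ αᵢΔT Lᵢ = 17.2×10⁻⁶×137×575 + 19.2×10⁻⁶×137×425 = 2.473 mm.
Since the ends are fixed, an axial force P builds up, equal in every segment, with P · Σ Lᵢ/(AᵢEᵢ) = δ_free.
Σ Lᵢ/(AᵢEᵢ) = 575/(2225×195×10³) + 425/(2475×104×10³) = 2.976×10⁻⁶ mm/N.
P = 2.473 / 2.976×10⁻⁶ = 830800 N = 830.8 kN, tensile.
σ_{brass} = P / A = 830800 / 2475 = 335.7 MPa.

σ ≈ 336 MPa (tensile)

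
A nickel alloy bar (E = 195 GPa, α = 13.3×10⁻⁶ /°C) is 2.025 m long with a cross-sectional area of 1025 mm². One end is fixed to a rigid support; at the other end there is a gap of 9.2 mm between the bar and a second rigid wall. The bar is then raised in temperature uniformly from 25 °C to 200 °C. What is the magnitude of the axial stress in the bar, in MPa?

σ ≈ 0 MPa

Free thermal elongation = αΔT L = 13.3×10⁻⁶ × 175 × 2025 = 4.713 mm.
Since δ_free = 4.71 mm is less than the 9.2 mm gap, the bar never touches the wall. No axial force develops.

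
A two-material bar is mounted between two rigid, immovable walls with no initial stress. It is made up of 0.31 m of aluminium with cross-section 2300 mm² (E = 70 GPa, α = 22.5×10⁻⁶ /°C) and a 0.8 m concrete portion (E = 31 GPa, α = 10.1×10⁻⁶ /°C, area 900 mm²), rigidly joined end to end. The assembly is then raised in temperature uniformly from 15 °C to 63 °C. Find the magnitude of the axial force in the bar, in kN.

If the supports were absent, the total length change would be Σ αᵢΔT Lᵢ = 22.5×10⁻⁶×48×310 + 10.1×10⁻⁶×48×800 = 0.7226 mm.
The rigid supports impose zero overall length change; the single axial force P common to all segments must satisfy P Σ Lᵢ/(AᵢEᵢ) = δ_free.
Σ Lᵢ/(AᵢEᵢ) = 310/(2300×70×10³) + 800/(900×31×10³) = 3.06×10⁻⁵ mm/N.
So P = 0.7226 / 3.06×10⁻⁵ = 23.62 kN, compressive.

P ≈ 23.6 kN (compressive)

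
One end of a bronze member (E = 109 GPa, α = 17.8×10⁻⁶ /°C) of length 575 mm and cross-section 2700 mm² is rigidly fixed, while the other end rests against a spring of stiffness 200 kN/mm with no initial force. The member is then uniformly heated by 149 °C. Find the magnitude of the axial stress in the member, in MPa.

σ ≈ 81.2 MPa (compressive)

If the spring were absent the member would lengthen by αΔT L = 17.8×10⁻⁶ × 149 × 575 = 1.525 mm.
Let P be the compressive force at the spring. The member shortens elastically by PL/(AE) and the spring compresses by P/k; together these equal δ_free.
P [ L/(AE) + 1/k ] = δ_free → P [ 575/(2700×109×10³) + 1/(200×10³) ] = 1.525.
P = 1.525 / 6.954×10⁻⁶ = 219300 N.
σ = P/A = 219300/2700 = 81.22 MPa.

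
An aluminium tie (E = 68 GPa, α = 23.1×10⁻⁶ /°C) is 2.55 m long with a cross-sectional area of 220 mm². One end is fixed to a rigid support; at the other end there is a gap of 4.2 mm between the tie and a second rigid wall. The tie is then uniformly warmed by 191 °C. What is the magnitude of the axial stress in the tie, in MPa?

Unrestrained expansion: δ_free = αΔT L = 23.1×10⁻⁶ × 191 × 2550 = 11.25 mm.
After closing the 4.2 mm clearance, 11.25 − 4.2 = 7.051 mm of expansion remains to be suppressed by the wall.
That suppressed elongation corresponds to σ = E·Δ/L = 68×10³ × 7.051/2550 = 188 MPa.

σ ≈ 188 MPa (compressive)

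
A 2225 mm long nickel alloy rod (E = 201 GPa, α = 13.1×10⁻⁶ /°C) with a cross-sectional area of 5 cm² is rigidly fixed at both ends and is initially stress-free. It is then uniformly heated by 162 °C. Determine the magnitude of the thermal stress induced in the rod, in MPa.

σ ≈ 427 MPa (compressive)

Because both ends are immovable the net strain is zero, and the suppressed thermal strain is αΔT = 13.1×10⁻⁶ × 162 = 2122.2×10⁻⁶.
The stress required to suppress this strain is σ = Eε = 201×10³ × 2122.2×10⁻⁶ = 426.6 MPa, compressive since the rod is trying to expand.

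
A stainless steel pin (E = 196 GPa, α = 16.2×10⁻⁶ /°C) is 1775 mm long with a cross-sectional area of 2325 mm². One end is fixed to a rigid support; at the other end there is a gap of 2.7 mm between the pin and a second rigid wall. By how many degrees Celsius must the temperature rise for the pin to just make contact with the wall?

The gap closes when αΔT L = 2.7 mm, since the pin is still unstressed at that instant.
ΔT = 2.7 / (16.2×10⁻⁶ × 1775) = 93.9 °C.

ΔT ≈ 93.9 °C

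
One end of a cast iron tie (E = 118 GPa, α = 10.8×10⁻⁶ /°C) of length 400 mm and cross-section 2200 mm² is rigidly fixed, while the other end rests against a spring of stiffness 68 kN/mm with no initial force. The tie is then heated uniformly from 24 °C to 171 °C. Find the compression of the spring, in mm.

δ ≈ 0.575 mm

If the spring were absent the tie would lengthen by αΔT L = 10.8×10⁻⁶ × 147 × 400 = 0.635 mm.
With a force P in the spring, the elastic change of the tie is PL/(AE) and that of the spring is P/k; compatibility requires their sum to equal δ_free.
So P = δ_free / [L/(AE) + 1/k] = 0.635 / [ 400/(2200×118×10³) + 1/(68×10³) ].
P = 0.635 / 1.625×10⁻⁵ = 39090 N.
Spring compression = P/k = 39090/(68×10³) = 0.5748 mm.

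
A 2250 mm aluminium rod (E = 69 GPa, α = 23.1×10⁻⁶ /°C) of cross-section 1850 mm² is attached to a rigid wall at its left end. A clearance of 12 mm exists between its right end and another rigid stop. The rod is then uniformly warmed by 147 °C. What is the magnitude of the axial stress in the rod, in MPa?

If the wall were absent the rod would grow by αΔT L = 23.1×10⁻⁶ × 147 × 2250 = 7.64 mm.
This is smaller than the 12 mm clearance, so the rod expands freely without reaching the stop — the stress is zero.

σ ≈ 0 MPa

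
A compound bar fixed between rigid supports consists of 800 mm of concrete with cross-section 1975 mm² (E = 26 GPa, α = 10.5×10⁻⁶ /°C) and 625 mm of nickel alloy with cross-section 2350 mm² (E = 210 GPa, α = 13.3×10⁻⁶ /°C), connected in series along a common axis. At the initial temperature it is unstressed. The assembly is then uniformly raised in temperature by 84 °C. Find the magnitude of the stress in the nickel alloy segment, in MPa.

σ ≈ 35.5 MPa (compressive)

If the supports were absent, the total length change would be Σ αᵢΔT Lᵢ = 10.5×10⁻⁶×84×800 + 13.3×10⁻⁶×84×625 = 1.404 mm.
The walls prevent any net length change, so an axial force P (same in every segment) develops. Compatibility: P · Σ Lᵢ/(AᵢEᵢ) = δ_free.
The series flexibility is Σ Lᵢ/(AᵢEᵢ) = 800/(1975×26×10³) + 625/(2350×210×10³) = 1.685×10⁻⁵ mm/N.
So P = 1.404 / 1.685×10⁻⁵ = 83.34 kN, compressive.
σ_{nickel alloy} = P / A = 83340 / 2350 = 35.46 MPa.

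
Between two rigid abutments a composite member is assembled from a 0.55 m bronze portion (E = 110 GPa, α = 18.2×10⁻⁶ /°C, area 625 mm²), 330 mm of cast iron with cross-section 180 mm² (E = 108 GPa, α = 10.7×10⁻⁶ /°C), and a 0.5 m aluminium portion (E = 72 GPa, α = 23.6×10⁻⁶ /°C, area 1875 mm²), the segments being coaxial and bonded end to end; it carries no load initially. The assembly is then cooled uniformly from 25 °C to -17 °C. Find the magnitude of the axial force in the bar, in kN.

Free thermal contraction of the whole bar: Σ αᵢΔT Lᵢ = 18.2×10⁻⁶×42×550 + 10.7×10⁻⁶×42×330 + 23.6×10⁻⁶×42×500 = 1.064 mm.
Since the ends are fixed, an axial force P builds up, equal in every segment, with P · Σ Lᵢ/(AᵢEᵢ) = δ_free.
The series flexibility is Σ Lᵢ/(AᵢEᵢ) = 550/(625×110×10³) + 330/(180×108×10³) + 500/(1875×72×10³) = 2.868×10⁻⁵ mm/N.
So P = 1.064 / 2.868×10⁻⁵ = 37.11 kN, tensile.

P ≈ 37.1 kN (tensile)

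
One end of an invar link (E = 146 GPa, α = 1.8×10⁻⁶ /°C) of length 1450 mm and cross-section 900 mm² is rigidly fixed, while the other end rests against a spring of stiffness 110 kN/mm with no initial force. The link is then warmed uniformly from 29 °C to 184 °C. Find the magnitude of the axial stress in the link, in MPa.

If the spring were absent the link would lengthen by αΔT L = 1.8×10⁻⁶ × 155 × 1450 = 0.4046 mm.
With a force P in the spring, the elastic change of the link is PL/(AE) and that of the spring is P/k; compatibility requires their sum to equal δ_free.
P [ L/(AE) + 1/k ] = δ_free → P [ 1450/(900×146×10³) + 1/(110×10³) ] = 0.4046.
P = 0.4046 / 2.013×10⁻⁵ = 20100 N.
σ = P/A = 20100/900 = 22.33 MPa.

σ ≈ 22.3 MPa (compressive)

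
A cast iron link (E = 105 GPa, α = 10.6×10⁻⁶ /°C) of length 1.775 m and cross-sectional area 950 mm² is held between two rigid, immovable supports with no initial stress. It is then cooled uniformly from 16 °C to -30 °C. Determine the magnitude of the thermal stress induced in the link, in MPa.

Because both ends are immovable the net strain is zero, and the suppressed thermal strain is αΔT = 10.6×10⁻⁶ × 46 = 487.6×10⁻⁶.
Hence σ = E·αΔT = 105×10³ × 487.6×10⁻⁶ = 51.2 MPa, tensile.

σ ≈ 51.2 MPa (tensile)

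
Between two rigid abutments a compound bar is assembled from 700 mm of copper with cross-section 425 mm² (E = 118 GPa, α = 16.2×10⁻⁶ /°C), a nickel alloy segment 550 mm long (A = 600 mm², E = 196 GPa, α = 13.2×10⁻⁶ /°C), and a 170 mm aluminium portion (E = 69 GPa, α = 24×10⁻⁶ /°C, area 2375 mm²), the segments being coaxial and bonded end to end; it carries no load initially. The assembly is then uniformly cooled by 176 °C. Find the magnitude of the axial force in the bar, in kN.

P ≈ 203 kN (tensile)

Free thermal contraction of the whole bar: Σ αᵢΔT Lᵢ = 16.2×10⁻⁶×176×700 + 13.2×10⁻⁶×176×550 + 24×10⁻⁶×176×170 = 3.992 mm.
The rigid supports impose zero overall length change; the single axial force P common to all segments must satisfy P Σ Lᵢ/(AᵢEᵢ) = δ_free.
The series flexibility is Σ Lᵢ/(AᵢEᵢ) = 700/(425×118×10³) + 550/(600×196×10³) + 170/(2375×69×10³) = 1.967×10⁻⁵ mm/N.
Hence P = δ_free / Σ(L/AE) = 3.992/1.967×10⁻⁵ = 202.9 kN (tensile).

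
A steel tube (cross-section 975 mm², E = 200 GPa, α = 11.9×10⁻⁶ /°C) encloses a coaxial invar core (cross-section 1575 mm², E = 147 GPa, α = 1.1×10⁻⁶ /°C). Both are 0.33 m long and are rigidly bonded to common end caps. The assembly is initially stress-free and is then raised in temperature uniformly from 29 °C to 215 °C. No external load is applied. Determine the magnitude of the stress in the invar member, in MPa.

The steel has the larger α, so on heating it would change length more than the invar if both were free. The rigid plates force a common final length, so the steel is put into compression and the invar into tension, with equal and opposite forces P (no external load).
Compatibility of the two members (thermal + elastic change equal): (α₁ − α₂)ΔT = P·[1/(A₁E₁) + 1/(A₂E₂)].
|α₁ − α₂|·ΔT = 10.8×10⁻⁶ × 186 = 0.002009.
1/(A₁E₁) + 1/(A₂E₂) = 1/(975×200×10³) + 1/(1575×147×10³) = 9.447×10⁻⁹ N⁻¹.
So P = 0.002009 / 9.447×10⁻⁹ = 212.6 kN.
σ_{invar} = P/A₂ = 212600/1575 = 135 MPa, tensile.

σ ≈ 135 MPa (tensile)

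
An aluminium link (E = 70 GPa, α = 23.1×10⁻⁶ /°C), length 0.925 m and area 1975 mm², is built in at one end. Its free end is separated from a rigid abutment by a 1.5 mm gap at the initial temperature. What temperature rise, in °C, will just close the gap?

ΔT ≈ 70.2 °C

Contact occurs when the free expansion equals the gap: αΔT L = 1.5 mm.
ΔT = 1.5 / (23.1×10⁻⁶ × 925) = 70.2 °C.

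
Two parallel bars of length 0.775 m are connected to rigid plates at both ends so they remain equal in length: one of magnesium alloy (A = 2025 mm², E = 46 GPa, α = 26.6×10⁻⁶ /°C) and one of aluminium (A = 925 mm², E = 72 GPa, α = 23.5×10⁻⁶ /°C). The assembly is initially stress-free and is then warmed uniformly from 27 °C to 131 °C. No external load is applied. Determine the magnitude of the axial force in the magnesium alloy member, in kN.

Both members must finish at the same length. With the larger α, the magnesium alloy tends to over-expand; the plates restrain it, putting the magnesium alloy in compression and the aluminium in tension. With no external load the two internal forces are equal and opposite, magnitude P.
Setting the final lengths equal and cancelling L: (α₁ − α₂)ΔT = P/(A₁E₁) + P/(A₂E₂).
|α₁ − α₂|·ΔT = 3.1×10⁻⁶ × 104 = 0.0003224.
1/(A₁E₁) + 1/(A₂E₂) = 1/(2025×46×10³) + 1/(925×72×10³) = 2.575×10⁻⁸ N⁻¹.
P = 0.0003224 / 2.575×10⁻⁸ = 12520 N = 12.52 kN.

P ≈ 12.5 kN (compressive in the magnesium alloy)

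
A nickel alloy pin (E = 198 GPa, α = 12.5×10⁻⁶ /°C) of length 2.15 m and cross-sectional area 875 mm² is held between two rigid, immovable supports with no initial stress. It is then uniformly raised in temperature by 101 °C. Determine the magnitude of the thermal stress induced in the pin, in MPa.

σ ≈ 250 MPa (compressive)

With length fixed, the mechanical strain must cancel the thermal strain αΔT = 12.5×10⁻⁶ × 101 = 1262.5×10⁻⁶.
Hence σ = E·αΔT = 198×10³ × 1262.5×10⁻⁶ = 250 MPa, compressive.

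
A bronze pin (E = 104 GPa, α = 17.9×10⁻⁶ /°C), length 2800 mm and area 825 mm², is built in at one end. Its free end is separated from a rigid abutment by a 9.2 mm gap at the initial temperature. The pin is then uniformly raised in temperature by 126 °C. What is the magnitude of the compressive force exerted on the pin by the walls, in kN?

P ≈ 0 kN

Free thermal elongation = αΔT L = 17.9×10⁻⁶ × 126 × 2800 = 6.315 mm.
Since δ_free = 6.32 mm is less than the 9.2 mm gap, the pin never touches the wall. No axial force develops.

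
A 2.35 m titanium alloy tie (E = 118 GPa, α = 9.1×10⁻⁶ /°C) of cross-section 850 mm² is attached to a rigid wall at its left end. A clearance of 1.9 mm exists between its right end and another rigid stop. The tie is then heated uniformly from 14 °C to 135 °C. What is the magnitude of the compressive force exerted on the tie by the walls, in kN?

P ≈ 29.3 kN

If the wall were absent the tie would grow by αΔT L = 9.1×10⁻⁶ × 121 × 2350 = 2.588 mm.
After closing the 1.9 mm clearance, 2.588 − 1.9 = 0.6876 mm of expansion remains to be suppressed by the wall.
So σ = E(δ_free − g)/L = 118×10³ × 0.6876/2350 = 34.53 MPa.
Force on the wall = σA = 34.53 × 850 mm² = 29.35 kN.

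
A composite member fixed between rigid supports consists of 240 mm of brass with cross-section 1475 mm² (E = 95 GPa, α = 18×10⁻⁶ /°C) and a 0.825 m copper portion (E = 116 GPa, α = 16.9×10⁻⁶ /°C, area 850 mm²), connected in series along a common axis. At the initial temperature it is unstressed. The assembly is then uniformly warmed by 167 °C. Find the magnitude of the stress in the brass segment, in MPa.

Free thermal expansion of the whole bar: Σ αᵢΔT Lᵢ = 18×10⁻⁶×167×240 + 16.9×10⁻⁶×167×825 = 3.05 mm.
The rigid supports impose zero overall length change; the single axial force P common to all segments must satisfy P Σ Lᵢ/(AᵢEᵢ) = δ_free.
Σ Lᵢ/(AᵢEᵢ) = 240/(1475×95×10³) + 825/(850×116×10³) = 1.008×10⁻⁵ mm/N.
P = 3.05 / 1.008×10⁻⁵ = 302600 N = 302.6 kN, compressive.
σ_{brass} = P / A = 302600 / 1475 = 205.1 MPa.

σ ≈ 205 MPa (compressive)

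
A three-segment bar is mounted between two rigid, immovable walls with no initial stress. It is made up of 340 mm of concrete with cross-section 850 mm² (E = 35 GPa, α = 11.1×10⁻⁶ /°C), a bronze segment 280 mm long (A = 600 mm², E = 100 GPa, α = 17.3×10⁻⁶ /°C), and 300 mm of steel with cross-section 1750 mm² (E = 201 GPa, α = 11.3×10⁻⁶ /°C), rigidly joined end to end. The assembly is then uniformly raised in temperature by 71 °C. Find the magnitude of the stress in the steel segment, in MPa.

σ ≈ 28.7 MPa (compressive)

Free thermal expansion of the whole bar: Σ αᵢΔT Lᵢ = 11.1×10⁻⁶×71×340 + 17.3×10⁻⁶×71×280 + 11.3×10⁻⁶×71×300 = 0.8526 mm.
The rigid supports impose zero overall length change; the single axial force P common to all segments must satisfy P Σ Lᵢ/(AᵢEᵢ) = δ_free.
Σ Lᵢ/(AᵢEᵢ) = 340/(850×35×10³) + 280/(600×100×10³) + 300/(1750×201×10³) = 1.695×10⁻⁵ mm/N.
So P = 0.8526 / 1.695×10⁻⁵ = 50.3 kN, compressive.
σ_{steel} = P / A = 50300 / 1750 = 28.75 MPa.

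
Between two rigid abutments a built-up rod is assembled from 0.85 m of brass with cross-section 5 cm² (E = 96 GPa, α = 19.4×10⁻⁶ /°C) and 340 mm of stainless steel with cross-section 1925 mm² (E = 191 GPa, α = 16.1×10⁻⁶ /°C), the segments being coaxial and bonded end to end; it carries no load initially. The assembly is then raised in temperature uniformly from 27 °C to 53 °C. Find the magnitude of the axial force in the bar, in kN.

Free thermal expansion of the whole bar: Σ αᵢΔT Lᵢ = 19.4×10⁻⁶×26×850 + 16.1×10⁻⁶×26×340 = 0.5711 mm.
Since the ends are fixed, an axial force P builds up, equal in every segment, with P · Σ Lᵢ/(AᵢEᵢ) = δ_free.
The series flexibility is Σ Lᵢ/(AᵢEᵢ) = 850/(500×96×10³) + 340/(1925×191×10³) = 1.863×10⁻⁵ mm/N.
P = 0.5711 / 1.863×10⁻⁵ = 30650 N = 30.65 kN, compressive.

P ≈ 30.6 kN (compressive)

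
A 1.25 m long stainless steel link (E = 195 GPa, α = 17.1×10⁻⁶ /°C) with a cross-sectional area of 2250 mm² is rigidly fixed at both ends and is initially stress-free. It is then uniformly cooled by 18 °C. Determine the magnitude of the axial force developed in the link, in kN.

P ≈ 135 kN (tensile)

The ends cannot move, so σ = EαΔT = 195×10³ × 17.1×10⁻⁶ × 18 = 60.02 MPa.
P = AEαΔT = 2250 × 195×10³ × 17.1×10⁻⁶ × 18 = 135 kN (tensile).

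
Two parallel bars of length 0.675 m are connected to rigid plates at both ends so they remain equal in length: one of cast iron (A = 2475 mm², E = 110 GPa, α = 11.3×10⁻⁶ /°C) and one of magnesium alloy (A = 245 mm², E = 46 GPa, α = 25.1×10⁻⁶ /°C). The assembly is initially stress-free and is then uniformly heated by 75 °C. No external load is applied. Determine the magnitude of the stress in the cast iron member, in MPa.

σ ≈ 4.53 MPa (tensile)

Both members must finish at the same length. With the larger α, the magnesium alloy tends to over-expand; the plates restrain it, putting the magnesium alloy in compression and the cast iron in tension. With no external load the two internal forces are equal and opposite, magnitude P.
Equating the net (thermal + elastic) strains gives |α₁ − α₂|·ΔT = P·[1/(A₁E₁) + 1/(A₂E₂)].
|α₁ − α₂|·ΔT = 13.8×10⁻⁶ × 75 = 0.001035.
1/(A₁E₁) + 1/(A₂E₂) = 1/(2475×110×10³) + 1/(245×46×10³) = 9.24×10⁻⁸ N⁻¹.
So P = 0.001035 / 9.24×10⁻⁸ = 11.2 kN.
σ_{cast iron} = P/A₁ = 11200/2475 = 4.526 MPa, tensile.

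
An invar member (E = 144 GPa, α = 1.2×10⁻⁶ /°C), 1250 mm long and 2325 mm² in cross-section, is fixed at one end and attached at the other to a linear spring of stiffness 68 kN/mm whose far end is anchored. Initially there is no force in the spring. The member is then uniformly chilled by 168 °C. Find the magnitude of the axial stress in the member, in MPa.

If the spring were absent the member would shorten by αΔT L = 1.2×10⁻⁶ × 168 × 1250 = 0.252 mm.
Let P be the tensile force in the spring. The member extends elastically by PL/(AE) and the spring stretches by P/k; together these equal δ_free.
So P = δ_free / [L/(AE) + 1/k] = 0.252 / [ 1250/(2325×144×10³) + 1/(68×10³) ].
P = 0.252 / 1.844×10⁻⁵ = 13670 N.
σ = P/A = 13670/2325 = 5.878 MPa.

σ ≈ 5.88 MPa (tensile)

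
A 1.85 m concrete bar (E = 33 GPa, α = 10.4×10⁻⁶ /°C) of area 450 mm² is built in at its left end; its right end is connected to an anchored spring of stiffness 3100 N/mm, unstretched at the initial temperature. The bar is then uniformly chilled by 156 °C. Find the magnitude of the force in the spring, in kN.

If the spring were absent the bar would shorten by αΔT L = 10.4×10⁻⁶ × 156 × 1850 = 3.001 mm.
Let P be the tensile force in the spring. The bar extends elastically by PL/(AE) and the spring stretches by P/k; together these equal δ_free.
P [ L/(AE) + 1/k ] = δ_free → P [ 1850/(450×33×10³) + 1/(3100) ] = 3.001.
P = 3.001 / 0.0004472 = 6712 N.

P ≈ 6.71 kN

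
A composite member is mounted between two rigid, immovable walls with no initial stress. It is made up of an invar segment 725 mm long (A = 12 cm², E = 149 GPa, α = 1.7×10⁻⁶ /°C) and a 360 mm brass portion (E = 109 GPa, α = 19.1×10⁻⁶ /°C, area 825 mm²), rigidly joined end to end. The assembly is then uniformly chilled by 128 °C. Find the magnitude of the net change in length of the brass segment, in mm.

If the supports were absent, the total length change would be Σ αᵢΔT Lᵢ = 1.7×10⁻⁶×128×725 + 19.1×10⁻⁶×128×360 = 1.038 mm.
Since the ends are fixed, an axial force P builds up, equal in every segment, with P · Σ Lᵢ/(AᵢEᵢ) = δ_free.
The series flexibility is Σ Lᵢ/(AᵢEᵢ) = 725/(1200×149×10³) + 360/(825×109×10³) = 8.058×10⁻⁶ mm/N.
P = 1.038 / 8.058×10⁻⁶ = 128800 N = 128.8 kN, tensile.
For the brass segment, free thermal change = 19.1×10⁻⁶×128×360 = 0.8801 mm and elastic change from P = 128800×360/(825×109×10³) = 0.5156 mm; these oppose, so the net change is 0.364 mm (segment shortens).

|ΔL| ≈ 0.364 mm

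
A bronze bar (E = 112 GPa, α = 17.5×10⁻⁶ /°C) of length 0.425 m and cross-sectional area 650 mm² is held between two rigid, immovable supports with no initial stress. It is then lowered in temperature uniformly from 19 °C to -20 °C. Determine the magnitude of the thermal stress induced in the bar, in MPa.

σ ≈ 76.4 MPa (tensile)

With length fixed, the mechanical strain must cancel the thermal strain αΔT = 17.5×10⁻⁶ × 39 = 682.5×10⁻⁶.
σ = EαΔT = 112×10³ × 17.5×10⁻⁶ × 39 = 76.44 MPa (tensile; the bar is trying to contract).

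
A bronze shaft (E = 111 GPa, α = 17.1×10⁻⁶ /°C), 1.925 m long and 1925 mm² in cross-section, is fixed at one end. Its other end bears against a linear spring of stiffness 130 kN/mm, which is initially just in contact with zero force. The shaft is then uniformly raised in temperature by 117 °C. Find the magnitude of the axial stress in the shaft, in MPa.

Free thermal expansion: δ_free = αΔT L = 17.1×10⁻⁶ × 117 × 1925 = 3.851 mm.
Let P be the compressive force at the spring. The shaft shortens elastically by PL/(AE) and the spring compresses by P/k; together these equal δ_free.
So P = δ_free / [L/(AE) + 1/k] = 3.851 / [ 1925/(1925×111×10³) + 1/(130×10³) ].
P = 3.851 / 1.67×10⁻⁵ = 230600 N.
σ = P/A = 230600/1925 = 119.8 MPa.

σ ≈ 120 MPa (compressive)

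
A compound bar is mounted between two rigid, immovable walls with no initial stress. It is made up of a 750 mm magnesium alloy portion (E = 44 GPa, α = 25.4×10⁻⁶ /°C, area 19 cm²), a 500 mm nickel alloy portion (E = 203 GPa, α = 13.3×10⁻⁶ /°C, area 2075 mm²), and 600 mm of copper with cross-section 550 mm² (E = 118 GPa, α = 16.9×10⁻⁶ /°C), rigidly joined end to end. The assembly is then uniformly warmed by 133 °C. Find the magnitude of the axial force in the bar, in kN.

P ≈ 246 kN (compressive)

If the supports were absent, the total length change would be Σ αᵢΔT Lᵢ = 25.4×10⁻⁶×133×750 + 13.3×10⁻⁶×133×500 + 16.9×10⁻⁶×133×600 = 4.767 mm.
The walls prevent any net length change, so an axial force P (same in every segment) develops. Compatibility: P · Σ Lᵢ/(AᵢEᵢ) = δ_free.
The series flexibility is Σ Lᵢ/(AᵢEᵢ) = 750/(1900×44×10³) + 500/(2075×203×10³) + 600/(550×118×10³) = 1.94×10⁻⁵ mm/N.
Hence P = δ_free / Σ(L/AE) = 4.767/1.94×10⁻⁵ = 245.7 kN (compressive).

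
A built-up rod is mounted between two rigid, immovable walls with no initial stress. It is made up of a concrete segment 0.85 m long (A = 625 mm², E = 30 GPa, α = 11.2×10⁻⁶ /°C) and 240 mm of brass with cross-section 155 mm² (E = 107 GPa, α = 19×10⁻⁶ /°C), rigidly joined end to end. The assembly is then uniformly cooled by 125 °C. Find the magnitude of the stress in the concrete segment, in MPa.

σ ≈ 47.1 MPa (tensile)

If the supports were absent, the total length change would be Σ αᵢΔT Lᵢ = 11.2×10⁻⁶×125×850 + 19×10⁻⁶×125×240 = 1.76 mm.
The rigid supports impose zero overall length change; the single axial force P common to all segments must satisfy P Σ Lᵢ/(AᵢEᵢ) = δ_free.
The series flexibility is Σ Lᵢ/(AᵢEᵢ) = 850/(625×30×10³) + 240/(155×107×10³) = 5.98×10⁻⁵ mm/N.
P = 1.76 / 5.98×10⁻⁵ = 29430 N = 29.43 kN, tensile.
σ_{concrete} = P / A = 29430 / 625 = 47.09 MPa.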